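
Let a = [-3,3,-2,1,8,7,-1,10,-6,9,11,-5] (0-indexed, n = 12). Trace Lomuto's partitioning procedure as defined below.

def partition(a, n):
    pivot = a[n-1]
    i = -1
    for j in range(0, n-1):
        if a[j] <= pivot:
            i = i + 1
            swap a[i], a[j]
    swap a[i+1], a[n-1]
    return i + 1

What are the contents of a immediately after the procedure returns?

pivot = a[11] = -5; i = -1
j=0: a[0]=-3 > -5 → no swap
j=1: a[1]=3 > -5 → no swap
j=2: a[2]=-2 > -5 → no swap
j=3: a[3]=1 > -5 → no swap
j=4: a[4]=8 > -5 → no swap
j=5: a[5]=7 > -5 → no swap
j=6: a[6]=-1 > -5 → no swap
j=7: a[7]=10 > -5 → no swap
j=8: a[8]=-6 ≤ -5 → i=0, swap a[0],a[8] → [-6,3,-2,1,8,7,-1,10,-3,9,11,-5]
j=9: a[9]=9 > -5 → no swap
j=10: a[10]=11 > -5 → no swap
final swap a[1],a[11] → [-6,-5,-2,1,8,7,-1,10,-3,9,11,3]; return 1

[-6,-5,-2,1,8,7,-1,10,-3,9,11,3]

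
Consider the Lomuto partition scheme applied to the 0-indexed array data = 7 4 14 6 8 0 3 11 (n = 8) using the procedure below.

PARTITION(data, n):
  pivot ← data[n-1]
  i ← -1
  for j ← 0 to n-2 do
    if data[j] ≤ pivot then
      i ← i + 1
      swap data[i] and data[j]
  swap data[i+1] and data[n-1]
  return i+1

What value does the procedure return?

6

pivot = data[7] = 11; i = -1
j=0: data[0]=7 ≤ 11 → i=0, swap data[0],data[0] (no change) → 7 4 14 6 8 0 3 11
j=1: data[1]=4 ≤ 11 → i=1, swap data[1],data[1] (no change) → 7 4 14 6 8 0 3 11
j=2: data[2]=14 > 11 → no swap
j=3: data[3]=6 ≤ 11 → i=2, swap data[2],data[3] → 7 4 6 14 8 0 3 11
j=4: data[4]=8 ≤ 11 → i=3, swap data[3],data[4] → 7 4 6 8 14 0 3 11
j=5: data[5]=0 ≤ 11 → i=4, swap data[4],data[5] → 7 4 6 8 0 14 3 11
j=6: data[6]=3 ≤ 11 → i=5, swap data[5],data[6] → 7 4 6 8 0 3 14 11
final swap data[6],data[7] → 7 4 6 8 0 3 11 14; return 6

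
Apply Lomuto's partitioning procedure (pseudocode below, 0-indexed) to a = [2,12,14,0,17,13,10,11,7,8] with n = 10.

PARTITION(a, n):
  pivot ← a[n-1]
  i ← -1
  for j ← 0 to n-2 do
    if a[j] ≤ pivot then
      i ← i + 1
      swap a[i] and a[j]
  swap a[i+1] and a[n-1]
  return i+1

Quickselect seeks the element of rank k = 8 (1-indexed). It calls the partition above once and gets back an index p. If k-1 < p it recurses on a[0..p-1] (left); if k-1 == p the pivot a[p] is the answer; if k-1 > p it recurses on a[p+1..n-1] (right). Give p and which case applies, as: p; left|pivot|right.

3; right

pivot = a[9] = 8; i = -1
j=0: a[0]=2 ≤ 8 → i=0, swap a[0],a[0] (no change) → [2,12,14,0,17,13,10,11,7,8]
j=1: a[1]=12 > 8 → no swap
j=2: a[2]=14 > 8 → no swap
j=3: a[3]=0 ≤ 8 → i=1, swap a[1],a[3] → [2,0,14,12,17,13,10,11,7,8]
j=4: a[4]=17 > 8 → no swap
j=5: a[5]=13 > 8 → no swap
j=6: a[6]=10 > 8 → no swap
j=7: a[7]=11 > 8 → no swap
j=8: a[8]=7 ≤ 8 → i=2, swap a[2],a[8] → [2,0,7,12,17,13,10,11,14,8]
final swap a[3],a[9] → [2,0,7,8,17,13,10,11,14,12]; return 3
p = 3; k-1 = 7 > 3 ⇒ right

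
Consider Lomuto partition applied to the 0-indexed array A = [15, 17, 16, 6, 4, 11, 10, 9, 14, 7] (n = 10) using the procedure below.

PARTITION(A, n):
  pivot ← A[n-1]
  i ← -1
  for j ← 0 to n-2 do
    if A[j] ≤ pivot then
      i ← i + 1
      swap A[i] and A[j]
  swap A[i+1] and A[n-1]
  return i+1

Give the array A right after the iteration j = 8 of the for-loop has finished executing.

[6, 4, 16, 15, 17, 11, 10, 9, 14, 7]

pivot = A[9] = 7; i = -1
j=0: A[0]=15 > 7 → no swap
j=1: A[1]=17 > 7 → no swap
j=2: A[2]=16 > 7 → no swap
j=3: A[3]=6 ≤ 7 → i=0, swap A[0],A[3] → [6, 17, 16, 15, 4, 11, 10, 9, 14, 7]
j=4: A[4]=4 ≤ 7 → i=1, swap A[1],A[4] → [6, 4, 16, 15, 17, 11, 10, 9, 14, 7]
j=5: A[5]=11 > 7 → no swap
j=6: A[6]=10 > 7 → no swap
j=7: A[7]=9 > 7 → no swap
j=8: A[8]=14 > 7 → no swap
(after j=8) A = [6, 4, 16, 15, 17, 11, 10, 9, 14, 7]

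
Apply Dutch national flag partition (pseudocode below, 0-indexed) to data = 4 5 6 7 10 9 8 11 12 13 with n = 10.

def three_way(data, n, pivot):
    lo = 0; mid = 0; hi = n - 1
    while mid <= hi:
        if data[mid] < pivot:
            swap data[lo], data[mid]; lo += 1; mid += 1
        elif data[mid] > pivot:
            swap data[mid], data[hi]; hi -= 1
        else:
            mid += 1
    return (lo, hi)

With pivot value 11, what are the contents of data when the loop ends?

4 5 6 7 10 9 8 11 13 12

lo=0 mid=0 hi=9
4<11: swap(0,0), lo=1 mid=1 ⇒ 4 5 6 7 10 9 8 11 12 13
5<11: swap(1,1), lo=2 mid=2 ⇒ 4 5 6 7 10 9 8 11 12 13
6<11: swap(2,2), lo=3 mid=3 ⇒ 4 5 6 7 10 9 8 11 12 13
7<11: swap(3,3), lo=4 mid=4 ⇒ 4 5 6 7 10 9 8 11 12 13
10<11: swap(4,4), lo=5 mid=5 ⇒ 4 5 6 7 10 9 8 11 12 13
9<11: swap(5,5), lo=6 mid=6 ⇒ 4 5 6 7 10 9 8 11 12 13
8<11: swap(6,6), lo=7 mid=7 ⇒ 4 5 6 7 10 9 8 11 12 13
11=11: mid=8
12>11: swap(8,9), hi=8 ⇒ 4 5 6 7 10 9 8 11 13 12
13>11: swap(8,8), hi=7 ⇒ 4 5 6 7 10 9 8 11 13 12
done. lo=7 hi=7; data=4 5 6 7 10 9 8 11 13 12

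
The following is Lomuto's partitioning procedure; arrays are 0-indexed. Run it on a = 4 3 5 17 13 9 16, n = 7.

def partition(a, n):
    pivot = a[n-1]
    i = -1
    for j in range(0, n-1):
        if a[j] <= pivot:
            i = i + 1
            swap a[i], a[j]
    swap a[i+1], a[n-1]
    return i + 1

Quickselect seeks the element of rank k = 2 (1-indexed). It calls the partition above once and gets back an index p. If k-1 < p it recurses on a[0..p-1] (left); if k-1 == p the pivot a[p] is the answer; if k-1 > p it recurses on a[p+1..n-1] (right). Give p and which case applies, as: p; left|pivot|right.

pivot = a[6] = 16; i = -1
j=0: a[0]=4 ≤ 16 → i=0, swap a[0],a[0] (no change) → 4 3 5 17 13 9 16
j=1: a[1]=3 ≤ 16 → i=1, swap a[1],a[1] (no change) → 4 3 5 17 13 9 16
j=2: a[2]=5 ≤ 16 → i=2, swap a[2],a[2] (no change) → 4 3 5 17 13 9 16
j=3: a[3]=17 > 16 → no swap
j=4: a[4]=13 ≤ 16 → i=3, swap a[3],a[4] → 4 3 5 13 17 9 16
j=5: a[5]=9 ≤ 16 → i=4, swap a[4],a[5] → 4 3 5 13 9 17 16
final swap a[5],a[6] → 4 3 5 13 9 16 17; return 5
p = 5; k-1 = 1 < 5 ⇒ left

5; left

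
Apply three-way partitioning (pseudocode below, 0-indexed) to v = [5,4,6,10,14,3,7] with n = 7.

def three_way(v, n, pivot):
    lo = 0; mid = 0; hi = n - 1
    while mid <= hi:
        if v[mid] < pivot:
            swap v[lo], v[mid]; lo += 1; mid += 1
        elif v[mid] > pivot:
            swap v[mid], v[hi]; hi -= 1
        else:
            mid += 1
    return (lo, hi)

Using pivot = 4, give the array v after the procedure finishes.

lo=0 mid=0 hi=6
5>4: swap(0,6), hi=5 ⇒ [7,4,6,10,14,3,5]
7>4: swap(0,5), hi=4 ⇒ [3,4,6,10,14,7,5]
3<4: swap(0,0), lo=1 mid=1 ⇒ [3,4,6,10,14,7,5]
4=4: mid=2
6>4: swap(2,4), hi=3 ⇒ [3,4,14,10,6,7,5]
14>4: swap(2,3), hi=2 ⇒ [3,4,10,14,6,7,5]
10>4: swap(2,2), hi=1 ⇒ [3,4,10,14,6,7,5]
done. lo=1 hi=1; v=[3,4,10,14,6,7,5]

[3,4,10,14,6,7,5]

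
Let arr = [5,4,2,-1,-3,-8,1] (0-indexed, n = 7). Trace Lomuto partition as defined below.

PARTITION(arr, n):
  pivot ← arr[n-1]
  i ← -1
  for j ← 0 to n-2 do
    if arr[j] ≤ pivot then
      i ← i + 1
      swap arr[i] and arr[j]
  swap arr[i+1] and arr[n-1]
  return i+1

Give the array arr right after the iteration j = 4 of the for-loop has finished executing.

[-1,-3,2,5,4,-8,1]

pivot = arr[6] = 1; i = -1
j=0: arr[0]=5 > 1 → no swap
j=1: arr[1]=4 > 1 → no swap
j=2: arr[2]=2 > 1 → no swap
j=3: arr[3]=-1 ≤ 1 → i=0, swap arr[0],arr[3] → [-1,4,2,5,-3,-8,1]
j=4: arr[4]=-3 ≤ 1 → i=1, swap arr[1],arr[4] → [-1,-3,2,5,4,-8,1]
(after j=4) arr = [-1,-3,2,5,4,-8,1]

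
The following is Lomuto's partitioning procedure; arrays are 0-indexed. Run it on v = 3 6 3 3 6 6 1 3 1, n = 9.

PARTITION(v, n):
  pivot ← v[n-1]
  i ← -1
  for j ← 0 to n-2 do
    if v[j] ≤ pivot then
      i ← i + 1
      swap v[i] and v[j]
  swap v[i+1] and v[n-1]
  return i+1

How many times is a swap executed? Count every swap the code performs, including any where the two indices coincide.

2

pivot = v[8] = 1; i = -1
j=0: v[0]=3 > 1 → no swap
j=1: v[1]=6 > 1 → no swap
j=2: v[2]=3 > 1 → no swap
j=3: v[3]=3 > 1 → no swap
j=4: v[4]=6 > 1 → no swap
j=5: v[5]=6 > 1 → no swap
j=6: v[6]=1 ≤ 1 → i=0, swap v[0],v[6] → 1 6 3 3 6 6 3 3 1
j=7: v[7]=3 > 1 → no swap
final swap v[1],v[8] → 1 1 3 3 6 6 3 3 6; return 1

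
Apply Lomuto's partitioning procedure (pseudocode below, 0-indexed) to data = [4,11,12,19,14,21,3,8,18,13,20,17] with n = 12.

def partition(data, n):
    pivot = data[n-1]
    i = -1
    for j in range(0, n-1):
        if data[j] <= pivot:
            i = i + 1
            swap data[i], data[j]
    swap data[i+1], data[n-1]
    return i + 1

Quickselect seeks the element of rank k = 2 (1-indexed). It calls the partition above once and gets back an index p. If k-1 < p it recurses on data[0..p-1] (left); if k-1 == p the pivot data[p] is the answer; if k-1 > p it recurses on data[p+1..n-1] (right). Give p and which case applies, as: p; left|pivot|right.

7; left

pivot = data[11] = 17; i = -1
j=0: data[0]=4 ≤ 17 → i=0, swap data[0],data[0] (no change) → [4,11,12,19,14,21,3,8,18,13,20,17]
j=1: data[1]=11 ≤ 17 → i=1, swap data[1],data[1] (no change) → [4,11,12,19,14,21,3,8,18,13,20,17]
j=2: data[2]=12 ≤ 17 → i=2, swap data[2],data[2] (no change) → [4,11,12,19,14,21,3,8,18,13,20,17]
j=3: data[3]=19 > 17 → no swap
j=4: data[4]=14 ≤ 17 → i=3, swap data[3],data[4] → [4,11,12,14,19,21,3,8,18,13,20,17]
j=5: data[5]=21 > 17 → no swap
j=6: data[6]=3 ≤ 17 → i=4, swap data[4],data[6] → [4,11,12,14,3,21,19,8,18,13,20,17]
j=7: data[7]=8 ≤ 17 → i=5, swap data[5],data[7] → [4,11,12,14,3,8,19,21,18,13,20,17]
j=8: data[8]=18 > 17 → no swap
j=9: data[9]=13 ≤ 17 → i=6, swap data[6],data[9] → [4,11,12,14,3,8,13,21,18,19,20,17]
j=10: data[10]=20 > 17 → no swap
final swap data[7],data[11] → [4,11,12,14,3,8,13,17,18,19,20,21]; return 7
p = 7; k-1 = 1 < 7 ⇒ left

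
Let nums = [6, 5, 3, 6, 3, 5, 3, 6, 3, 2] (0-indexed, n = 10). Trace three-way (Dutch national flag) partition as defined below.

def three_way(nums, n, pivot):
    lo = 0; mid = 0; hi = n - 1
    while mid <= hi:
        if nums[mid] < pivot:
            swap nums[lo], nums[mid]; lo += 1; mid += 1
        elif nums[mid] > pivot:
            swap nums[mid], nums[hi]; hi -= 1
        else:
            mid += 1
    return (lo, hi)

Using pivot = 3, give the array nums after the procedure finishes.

pivot = 3; lo=0, mid=0, hi=9
nums[mid]=6>3: swap nums[0],nums[9]; hi=8 → [2, 5, 3, 6, 3, 5, 3, 6, 3, 6]
nums[mid]=2<3: swap nums[0],nums[0]; lo=1,mid=1 → [2, 5, 3, 6, 3, 5, 3, 6, 3, 6]
nums[mid]=5>3: swap nums[1],nums[8]; hi=7 → [2, 3, 3, 6, 3, 5, 3, 6, 5, 6]
nums[mid]=3=3: mid=2
nums[mid]=3=3: mid=3
nums[mid]=6>3: swap nums[3],nums[7]; hi=6 → [2, 3, 3, 6, 3, 5, 3, 6, 5, 6]
nums[mid]=6>3: swap nums[3],nums[6]; hi=5 → [2, 3, 3, 3, 3, 5, 6, 6, 5, 6]
nums[mid]=3=3: mid=4
nums[mid]=3=3: mid=5
nums[mid]=5>3: swap nums[5],nums[5]; hi=4 → [2, 3, 3, 3, 3, 5, 6, 6, 5, 6]
end: lo=1, hi=4; nums = [2, 3, 3, 3, 3, 5, 6, 6, 5, 6]

[2, 3, 3, 3, 3, 5, 6, 6, 5, 6]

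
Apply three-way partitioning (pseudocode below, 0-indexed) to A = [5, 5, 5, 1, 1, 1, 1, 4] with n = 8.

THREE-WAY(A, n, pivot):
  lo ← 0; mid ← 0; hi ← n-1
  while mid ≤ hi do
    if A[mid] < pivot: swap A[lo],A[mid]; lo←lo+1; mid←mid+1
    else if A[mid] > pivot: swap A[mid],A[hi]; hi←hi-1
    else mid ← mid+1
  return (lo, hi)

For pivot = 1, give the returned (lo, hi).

pivot = 1; lo=0, mid=0, hi=7
A[mid]=5>1: swap A[0],A[7]; hi=6 → [4, 5, 5, 1, 1, 1, 1, 5]
A[mid]=4>1: swap A[0],A[6]; hi=5 → [1, 5, 5, 1, 1, 1, 4, 5]
A[mid]=1=1: mid=1
A[mid]=5>1: swap A[1],A[5]; hi=4 → [1, 1, 5, 1, 1, 5, 4, 5]
A[mid]=1=1: mid=2
A[mid]=5>1: swap A[2],A[4]; hi=3 → [1, 1, 1, 1, 5, 5, 4, 5]
A[mid]=1=1: mid=3
A[mid]=1=1: mid=4
end: lo=0, hi=3; A = [1, 1, 1, 1, 5, 5, 4, 5]

(0, 3)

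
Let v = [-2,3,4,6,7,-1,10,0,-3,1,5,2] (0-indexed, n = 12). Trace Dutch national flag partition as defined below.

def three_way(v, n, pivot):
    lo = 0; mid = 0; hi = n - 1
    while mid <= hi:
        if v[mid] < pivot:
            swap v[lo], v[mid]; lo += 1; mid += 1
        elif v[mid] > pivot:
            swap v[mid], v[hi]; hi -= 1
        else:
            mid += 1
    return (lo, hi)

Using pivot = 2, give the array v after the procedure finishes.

[-2,1,-3,0,-1,2,10,7,6,5,4,3]

pivot = 2; lo=0, mid=0, hi=11
v[mid]=-2<2: swap v[0],v[0]; lo=1,mid=1 → [-2,3,4,6,7,-1,10,0,-3,1,5,2]
v[mid]=3>2: swap v[1],v[11]; hi=10 → [-2,2,4,6,7,-1,10,0,-3,1,5,3]
v[mid]=2=2: mid=2
v[mid]=4>2: swap v[2],v[10]; hi=9 → [-2,2,5,6,7,-1,10,0,-3,1,4,3]
v[mid]=5>2: swap v[2],v[9]; hi=8 → [-2,2,1,6,7,-1,10,0,-3,5,4,3]
v[mid]=1<2: swap v[1],v[2]; lo=2,mid=3 → [-2,1,2,6,7,-1,10,0,-3,5,4,3]
v[mid]=6>2: swap v[3],v[8]; hi=7 → [-2,1,2,-3,7,-1,10,0,6,5,4,3]
v[mid]=-3<2: swap v[2],v[3]; lo=3,mid=4 → [-2,1,-3,2,7,-1,10,0,6,5,4,3]
v[mid]=7>2: swap v[4],v[7]; hi=6 → [-2,1,-3,2,0,-1,10,7,6,5,4,3]
v[mid]=0<2: swap v[3],v[4]; lo=4,mid=5 → [-2,1,-3,0,2,-1,10,7,6,5,4,3]
v[mid]=-1<2: swap v[4],v[5]; lo=5,mid=6 → [-2,1,-3,0,-1,2,10,7,6,5,4,3]
v[mid]=10>2: swap v[6],v[6]; hi=5 → [-2,1,-3,0,-1,2,10,7,6,5,4,3]
end: lo=5, hi=5; v = [-2,1,-3,0,-1,2,10,7,6,5,4,3]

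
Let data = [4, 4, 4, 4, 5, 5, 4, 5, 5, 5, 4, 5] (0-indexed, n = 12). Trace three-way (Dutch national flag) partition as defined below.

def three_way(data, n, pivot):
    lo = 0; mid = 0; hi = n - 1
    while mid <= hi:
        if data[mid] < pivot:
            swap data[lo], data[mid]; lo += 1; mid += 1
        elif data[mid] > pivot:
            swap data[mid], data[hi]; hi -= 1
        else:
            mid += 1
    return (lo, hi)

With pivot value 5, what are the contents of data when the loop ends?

lo=0 mid=0 hi=11
4<5: swap(0,0), lo=1 mid=1 ⇒ [4, 4, 4, 4, 5, 5, 4, 5, 5, 5, 4, 5]
4<5: swap(1,1), lo=2 mid=2 ⇒ [4, 4, 4, 4, 5, 5, 4, 5, 5, 5, 4, 5]
4<5: swap(2,2), lo=3 mid=3 ⇒ [4, 4, 4, 4, 5, 5, 4, 5, 5, 5, 4, 5]
4<5: swap(3,3), lo=4 mid=4 ⇒ [4, 4, 4, 4, 5, 5, 4, 5, 5, 5, 4, 5]
5=5: mid=5
5=5: mid=6
4<5: swap(4,6), lo=5 mid=7 ⇒ [4, 4, 4, 4, 4, 5, 5, 5, 5, 5, 4, 5]
5=5: mid=8
5=5: mid=9
5=5: mid=10
4<5: swap(5,10), lo=6 mid=11 ⇒ [4, 4, 4, 4, 4, 4, 5, 5, 5, 5, 5, 5]
5=5: mid=12
done. lo=6 hi=11; data=[4, 4, 4, 4, 4, 4, 5, 5, 5, 5, 5, 5]

[4, 4, 4, 4, 4, 4, 5, 5, 5, 5, 5, 5]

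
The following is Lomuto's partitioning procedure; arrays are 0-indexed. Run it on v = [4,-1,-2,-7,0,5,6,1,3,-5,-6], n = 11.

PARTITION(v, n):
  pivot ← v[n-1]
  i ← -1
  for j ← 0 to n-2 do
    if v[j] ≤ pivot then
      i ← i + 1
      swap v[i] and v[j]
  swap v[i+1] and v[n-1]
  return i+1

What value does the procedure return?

pivot=-6, i=-1
j=0: 4>-6, skip
j=1: -1>-6, skip
j=2: -2>-6, skip
j=3: -7≤-6, i=0, swap(0,3) ⇒ [-7,-1,-2,4,0,5,6,1,3,-5,-6]
j=4: 0>-6, skip
j=5: 5>-6, skip
j=6: 6>-6, skip
j=7: 1>-6, skip
j=8: 3>-6, skip
j=9: -5>-6, skip
swap(1,10) ⇒ [-7,-6,-2,4,0,5,6,1,3,-5,-1]; return 1

1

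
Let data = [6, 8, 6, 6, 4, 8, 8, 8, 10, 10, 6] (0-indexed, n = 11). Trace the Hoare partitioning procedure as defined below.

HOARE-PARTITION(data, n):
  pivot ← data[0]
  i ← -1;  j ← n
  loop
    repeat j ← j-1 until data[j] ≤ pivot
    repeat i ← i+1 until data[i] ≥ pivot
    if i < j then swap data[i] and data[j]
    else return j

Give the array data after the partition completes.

[6, 4, 6, 6, 8, 8, 8, 8, 10, 10, 6]

pivot = data[0] = 6; i = -1, j = 11
j→10 (data[10]=6≤6), i→0 (data[0]=6≥6); i<j, swap → [6, 8, 6, 6, 4, 8, 8, 8, 10, 10, 6]
j→4 (data[4]=4≤6), i→1 (data[1]=8≥6); i<j, swap → [6, 4, 6, 6, 8, 8, 8, 8, 10, 10, 6]
j→3 (data[3]=6≤6), i→2 (data[2]=6≥6); i<j, swap → [6, 4, 6, 6, 8, 8, 8, 8, 10, 10, 6]
j→2, i→3; i≥j, return j=2. data = [6, 4, 6, 6, 8, 8, 8, 8, 10, 10, 6]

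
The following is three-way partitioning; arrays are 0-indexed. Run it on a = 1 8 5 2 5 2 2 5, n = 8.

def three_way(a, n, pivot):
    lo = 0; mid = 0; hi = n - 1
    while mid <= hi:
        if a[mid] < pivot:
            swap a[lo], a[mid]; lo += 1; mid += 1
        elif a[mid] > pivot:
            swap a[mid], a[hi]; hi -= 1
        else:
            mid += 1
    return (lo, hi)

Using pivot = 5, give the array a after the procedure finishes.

1 2 2 2 5 5 5 8

lo=0 mid=0 hi=7
1<5: swap(0,0), lo=1 mid=1 ⇒ 1 8 5 2 5 2 2 5
8>5: swap(1,7), hi=6 ⇒ 1 5 5 2 5 2 2 8
5=5: mid=2
5=5: mid=3
2<5: swap(1,3), lo=2 mid=4 ⇒ 1 2 5 5 5 2 2 8
5=5: mid=5
2<5: swap(2,5), lo=3 mid=6 ⇒ 1 2 2 5 5 5 2 8
2<5: swap(3,6), lo=4 mid=7 ⇒ 1 2 2 2 5 5 5 8
done. lo=4 hi=6; a=1 2 2 2 5 5 5 8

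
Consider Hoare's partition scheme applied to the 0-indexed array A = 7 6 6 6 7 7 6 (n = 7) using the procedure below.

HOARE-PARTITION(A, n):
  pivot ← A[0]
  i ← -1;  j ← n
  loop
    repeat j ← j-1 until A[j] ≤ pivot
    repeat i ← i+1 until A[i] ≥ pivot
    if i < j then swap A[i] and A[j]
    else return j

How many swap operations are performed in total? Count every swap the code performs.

2

pivot = A[0] = 7; i = -1, j = 7
j→6 (A[6]=6≤7), i→0 (A[0]=7≥7); i<j, swap → 6 6 6 6 7 7 7
j→5 (A[5]=7≤7), i→4 (A[4]=7≥7); i<j, swap → 6 6 6 6 7 7 7
j→4, i→5; i≥j, return j=4. A = 6 6 6 6 7 7 7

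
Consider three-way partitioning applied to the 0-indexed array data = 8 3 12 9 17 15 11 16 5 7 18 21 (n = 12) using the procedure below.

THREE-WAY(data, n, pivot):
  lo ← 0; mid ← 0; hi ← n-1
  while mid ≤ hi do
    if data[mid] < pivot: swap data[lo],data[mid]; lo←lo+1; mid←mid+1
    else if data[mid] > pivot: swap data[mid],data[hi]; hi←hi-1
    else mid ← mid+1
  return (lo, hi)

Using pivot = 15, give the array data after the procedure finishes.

lo=0 mid=0 hi=11
8<15: swap(0,0), lo=1 mid=1 ⇒ 8 3 12 9 17 15 11 16 5 7 18 21
3<15: swap(1,1), lo=2 mid=2 ⇒ 8 3 12 9 17 15 11 16 5 7 18 21
12<15: swap(2,2), lo=3 mid=3 ⇒ 8 3 12 9 17 15 11 16 5 7 18 21
9<15: swap(3,3), lo=4 mid=4 ⇒ 8 3 12 9 17 15 11 16 5 7 18 21
17>15: swap(4,11), hi=10 ⇒ 8 3 12 9 21 15 11 16 5 7 18 17
21>15: swap(4,10), hi=9 ⇒ 8 3 12 9 18 15 11 16 5 7 21 17
18>15: swap(4,9), hi=8 ⇒ 8 3 12 9 7 15 11 16 5 18 21 17
7<15: swap(4,4), lo=5 mid=5 ⇒ 8 3 12 9 7 15 11 16 5 18 21 17
15=15: mid=6
11<15: swap(5,6), lo=6 mid=7 ⇒ 8 3 12 9 7 11 15 16 5 18 21 17
16>15: swap(7,8), hi=7 ⇒ 8 3 12 9 7 11 15 5 16 18 21 17
5<15: swap(6,7), lo=7 mid=8 ⇒ 8 3 12 9 7 11 5 15 16 18 21 17
done. lo=7 hi=7; data=8 3 12 9 7 11 5 15 16 18 21 17

8 3 12 9 7 11 5 15 16 18 21 17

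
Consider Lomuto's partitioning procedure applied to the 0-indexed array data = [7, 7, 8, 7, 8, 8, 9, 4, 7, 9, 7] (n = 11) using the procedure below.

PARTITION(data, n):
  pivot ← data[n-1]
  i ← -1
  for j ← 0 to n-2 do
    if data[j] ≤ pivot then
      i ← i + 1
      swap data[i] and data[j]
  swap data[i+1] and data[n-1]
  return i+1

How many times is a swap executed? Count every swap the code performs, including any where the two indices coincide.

pivot=7, i=-1
j=0: 7≤7, i=0, swap(0,0) ⇒ [7, 7, 8, 7, 8, 8, 9, 4, 7, 9, 7]
j=1: 7≤7, i=1, swap(1,1) ⇒ [7, 7, 8, 7, 8, 8, 9, 4, 7, 9, 7]
j=2: 8>7, skip
j=3: 7≤7, i=2, swap(2,3) ⇒ [7, 7, 7, 8, 8, 8, 9, 4, 7, 9, 7]
j=4: 8>7, skip
j=5: 8>7, skip
j=6: 9>7, skip
j=7: 4≤7, i=3, swap(3,7) ⇒ [7, 7, 7, 4, 8, 8, 9, 8, 7, 9, 7]
j=8: 7≤7, i=4, swap(4,8) ⇒ [7, 7, 7, 4, 7, 8, 9, 8, 8, 9, 7]
j=9: 9>7, skip
swap(5,10) ⇒ [7, 7, 7, 4, 7, 7, 9, 8, 8, 9, 8]; return 5

6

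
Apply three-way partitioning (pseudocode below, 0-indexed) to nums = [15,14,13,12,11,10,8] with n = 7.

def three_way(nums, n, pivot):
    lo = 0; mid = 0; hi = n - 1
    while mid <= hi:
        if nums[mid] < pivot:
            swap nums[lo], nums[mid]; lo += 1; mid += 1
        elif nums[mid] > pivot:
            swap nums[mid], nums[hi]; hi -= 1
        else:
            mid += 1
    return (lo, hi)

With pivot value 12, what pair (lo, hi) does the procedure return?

(3, 3)

pivot = 12; lo=0, mid=0, hi=6
nums[mid]=15>12: swap nums[0],nums[6]; hi=5 → [8,14,13,12,11,10,15]
nums[mid]=8<12: swap nums[0],nums[0]; lo=1,mid=1 → [8,14,13,12,11,10,15]
nums[mid]=14>12: swap nums[1],nums[5]; hi=4 → [8,10,13,12,11,14,15]
nums[mid]=10<12: swap nums[1],nums[1]; lo=2,mid=2 → [8,10,13,12,11,14,15]
nums[mid]=13>12: swap nums[2],nums[4]; hi=3 → [8,10,11,12,13,14,15]
nums[mid]=11<12: swap nums[2],nums[2]; lo=3,mid=3 → [8,10,11,12,13,14,15]
nums[mid]=12=12: mid=4
end: lo=3, hi=3; nums = [8,10,11,12,13,14,15]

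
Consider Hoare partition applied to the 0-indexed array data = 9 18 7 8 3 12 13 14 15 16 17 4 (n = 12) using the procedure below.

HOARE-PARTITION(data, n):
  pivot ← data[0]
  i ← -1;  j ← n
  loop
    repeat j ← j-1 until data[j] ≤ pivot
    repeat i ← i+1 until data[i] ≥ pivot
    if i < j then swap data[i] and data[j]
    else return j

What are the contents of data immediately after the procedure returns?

pivot = data[0] = 9; i = -1, j = 12
j→11 (data[11]=4≤9), i→0 (data[0]=9≥9); i<j, swap → 4 18 7 8 3 12 13 14 15 16 17 9
j→4 (data[4]=3≤9), i→1 (data[1]=18≥9); i<j, swap → 4 3 7 8 18 12 13 14 15 16 17 9
j→3, i→4; i≥j, return j=3. data = 4 3 7 8 18 12 13 14 15 16 17 9

4 3 7 8 18 12 13 14 15 16 17 9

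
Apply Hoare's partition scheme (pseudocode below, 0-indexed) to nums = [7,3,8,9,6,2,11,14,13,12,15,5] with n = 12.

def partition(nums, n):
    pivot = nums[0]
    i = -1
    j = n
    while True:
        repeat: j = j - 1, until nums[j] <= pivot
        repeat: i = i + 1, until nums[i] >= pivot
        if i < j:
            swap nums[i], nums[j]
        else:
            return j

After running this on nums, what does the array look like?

pivot=7
j stops at 11 (5), i stops at 0 (7); swap ⇒ [5,3,8,9,6,2,11,14,13,12,15,7]
j stops at 5 (2), i stops at 2 (8); swap ⇒ [5,3,2,9,6,8,11,14,13,12,15,7]
j stops at 4 (6), i stops at 3 (9); swap ⇒ [5,3,2,6,9,8,11,14,13,12,15,7]
j stops at 3, i stops at 4; i≥j ⇒ return 3. nums=[5,3,2,6,9,8,11,14,13,12,15,7]

[5,3,2,6,9,8,11,14,13,12,15,7]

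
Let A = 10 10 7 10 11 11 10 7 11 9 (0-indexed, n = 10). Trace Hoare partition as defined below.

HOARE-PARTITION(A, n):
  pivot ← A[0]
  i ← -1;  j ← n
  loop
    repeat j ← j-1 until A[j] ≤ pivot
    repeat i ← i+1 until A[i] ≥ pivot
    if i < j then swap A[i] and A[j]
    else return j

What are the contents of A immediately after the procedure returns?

pivot=10
j stops at 9 (9), i stops at 0 (10); swap ⇒ 9 10 7 10 11 11 10 7 11 10
j stops at 7 (7), i stops at 1 (10); swap ⇒ 9 7 7 10 11 11 10 10 11 10
j stops at 6 (10), i stops at 3 (10); swap ⇒ 9 7 7 10 11 11 10 10 11 10
j stops at 3, i stops at 4; i≥j ⇒ return 3. A=9 7 7 10 11 11 10 10 11 10

9 7 7 10 11 11 10 10 11 10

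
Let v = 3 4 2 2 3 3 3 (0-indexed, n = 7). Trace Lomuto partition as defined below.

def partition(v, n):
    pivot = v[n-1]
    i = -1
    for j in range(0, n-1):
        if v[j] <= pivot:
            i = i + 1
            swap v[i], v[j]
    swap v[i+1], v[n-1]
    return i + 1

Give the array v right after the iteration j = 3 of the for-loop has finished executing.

pivot = v[6] = 3; i = -1
j=0: v[0]=3 ≤ 3 → i=0, swap v[0],v[0] (no change) → 3 4 2 2 3 3 3
j=1: v[1]=4 > 3 → no swap
j=2: v[2]=2 ≤ 3 → i=1, swap v[1],v[2] → 3 2 4 2 3 3 3
j=3: v[3]=2 ≤ 3 → i=2, swap v[2],v[3] → 3 2 2 4 3 3 3
(after j=3) v = 3 2 2 4 3 3 3

3 2 2 4 3 3 3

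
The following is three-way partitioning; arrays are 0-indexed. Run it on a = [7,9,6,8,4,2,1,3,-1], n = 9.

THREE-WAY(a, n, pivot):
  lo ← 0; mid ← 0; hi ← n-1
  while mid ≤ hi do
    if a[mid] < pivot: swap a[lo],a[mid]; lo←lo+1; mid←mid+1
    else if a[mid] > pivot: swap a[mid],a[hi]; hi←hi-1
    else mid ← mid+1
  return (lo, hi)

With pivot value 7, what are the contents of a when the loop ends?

lo=0 mid=0 hi=8
7=7: mid=1
9>7: swap(1,8), hi=7 ⇒ [7,-1,6,8,4,2,1,3,9]
-1<7: swap(0,1), lo=1 mid=2 ⇒ [-1,7,6,8,4,2,1,3,9]
6<7: swap(1,2), lo=2 mid=3 ⇒ [-1,6,7,8,4,2,1,3,9]
8>7: swap(3,7), hi=6 ⇒ [-1,6,7,3,4,2,1,8,9]
3<7: swap(2,3), lo=3 mid=4 ⇒ [-1,6,3,7,4,2,1,8,9]
4<7: swap(3,4), lo=4 mid=5 ⇒ [-1,6,3,4,7,2,1,8,9]
2<7: swap(4,5), lo=5 mid=6 ⇒ [-1,6,3,4,2,7,1,8,9]
1<7: swap(5,6), lo=6 mid=7 ⇒ [-1,6,3,4,2,1,7,8,9]
done. lo=6 hi=6; a=[-1,6,3,4,2,1,7,8,9]

[-1,6,3,4,2,1,7,8,9]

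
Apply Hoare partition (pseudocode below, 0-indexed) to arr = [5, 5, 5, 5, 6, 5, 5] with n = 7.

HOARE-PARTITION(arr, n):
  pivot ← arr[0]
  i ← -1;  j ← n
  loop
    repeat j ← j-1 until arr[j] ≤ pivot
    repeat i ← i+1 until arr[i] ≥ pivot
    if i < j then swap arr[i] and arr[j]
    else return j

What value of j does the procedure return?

pivot = arr[0] = 5; i = -1, j = 7
j→6 (arr[6]=5≤5), i→0 (arr[0]=5≥5); i<j, swap → [5, 5, 5, 5, 6, 5, 5]
j→5 (arr[5]=5≤5), i→1 (arr[1]=5≥5); i<j, swap → [5, 5, 5, 5, 6, 5, 5]
j→3 (arr[3]=5≤5), i→2 (arr[2]=5≥5); i<j, swap → [5, 5, 5, 5, 6, 5, 5]
j→2, i→3; i≥j, return j=2. arr = [5, 5, 5, 5, 6, 5, 5]

2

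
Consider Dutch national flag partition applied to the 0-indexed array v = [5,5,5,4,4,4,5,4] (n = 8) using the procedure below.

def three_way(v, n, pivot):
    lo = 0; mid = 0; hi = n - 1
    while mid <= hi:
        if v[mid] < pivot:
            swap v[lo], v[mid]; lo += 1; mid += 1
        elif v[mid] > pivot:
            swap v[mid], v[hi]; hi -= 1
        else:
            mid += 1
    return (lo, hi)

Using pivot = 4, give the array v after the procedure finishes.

pivot = 4; lo=0, mid=0, hi=7
v[mid]=5>4: swap v[0],v[7]; hi=6 → [4,5,5,4,4,4,5,5]
v[mid]=4=4: mid=1
v[mid]=5>4: swap v[1],v[6]; hi=5 → [4,5,5,4,4,4,5,5]
v[mid]=5>4: swap v[1],v[5]; hi=4 → [4,4,5,4,4,5,5,5]
v[mid]=4=4: mid=2
v[mid]=5>4: swap v[2],v[4]; hi=3 → [4,4,4,4,5,5,5,5]
v[mid]=4=4: mid=3
v[mid]=4=4: mid=4
end: lo=0, hi=3; v = [4,4,4,4,5,5,5,5]

[4,4,4,4,5,5,5,5]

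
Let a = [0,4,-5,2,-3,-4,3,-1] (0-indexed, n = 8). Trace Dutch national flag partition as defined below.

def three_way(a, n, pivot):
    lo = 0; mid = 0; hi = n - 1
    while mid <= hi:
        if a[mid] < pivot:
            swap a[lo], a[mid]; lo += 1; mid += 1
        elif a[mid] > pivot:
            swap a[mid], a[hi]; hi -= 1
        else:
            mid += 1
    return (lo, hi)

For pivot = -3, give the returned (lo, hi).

(2, 2)

lo=0 mid=0 hi=7
0>-3: swap(0,7), hi=6 ⇒ [-1,4,-5,2,-3,-4,3,0]
-1>-3: swap(0,6), hi=5 ⇒ [3,4,-5,2,-3,-4,-1,0]
3>-3: swap(0,5), hi=4 ⇒ [-4,4,-5,2,-3,3,-1,0]
-4<-3: swap(0,0), lo=1 mid=1 ⇒ [-4,4,-5,2,-3,3,-1,0]
4>-3: swap(1,4), hi=3 ⇒ [-4,-3,-5,2,4,3,-1,0]
-3=-3: mid=2
-5<-3: swap(1,2), lo=2 mid=3 ⇒ [-4,-5,-3,2,4,3,-1,0]
2>-3: swap(3,3), hi=2 ⇒ [-4,-5,-3,2,4,3,-1,0]
done. lo=2 hi=2; a=[-4,-5,-3,2,4,3,-1,0]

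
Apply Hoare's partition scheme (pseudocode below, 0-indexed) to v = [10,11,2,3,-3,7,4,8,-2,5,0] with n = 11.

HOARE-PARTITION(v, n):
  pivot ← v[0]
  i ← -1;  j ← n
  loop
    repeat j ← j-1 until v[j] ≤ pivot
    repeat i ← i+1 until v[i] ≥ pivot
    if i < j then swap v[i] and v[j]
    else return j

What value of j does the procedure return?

pivot = v[0] = 10; i = -1, j = 11
j→10 (v[10]=0≤10), i→0 (v[0]=10≥10); i<j, swap → [0,11,2,3,-3,7,4,8,-2,5,10]
j→9 (v[9]=5≤10), i→1 (v[1]=11≥10); i<j, swap → [0,5,2,3,-3,7,4,8,-2,11,10]
j→8, i→9; i≥j, return j=8. v = [0,5,2,3,-3,7,4,8,-2,11,10]

8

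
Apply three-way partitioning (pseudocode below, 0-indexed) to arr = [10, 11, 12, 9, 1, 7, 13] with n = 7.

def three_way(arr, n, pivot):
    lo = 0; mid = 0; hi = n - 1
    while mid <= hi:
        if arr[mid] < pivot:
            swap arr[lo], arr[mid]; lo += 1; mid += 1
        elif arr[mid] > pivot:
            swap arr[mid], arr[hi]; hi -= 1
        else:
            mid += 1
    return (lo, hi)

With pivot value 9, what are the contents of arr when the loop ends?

[7, 1, 9, 12, 11, 13, 10]

pivot = 9; lo=0, mid=0, hi=6
arr[mid]=10>9: swap arr[0],arr[6]; hi=5 → [13, 11, 12, 9, 1, 7, 10]
arr[mid]=13>9: swap arr[0],arr[5]; hi=4 → [7, 11, 12, 9, 1, 13, 10]
arr[mid]=7<9: swap arr[0],arr[0]; lo=1,mid=1 → [7, 11, 12, 9, 1, 13, 10]
arr[mid]=11>9: swap arr[1],arr[4]; hi=3 → [7, 1, 12, 9, 11, 13, 10]
arr[mid]=1<9: swap arr[1],arr[1]; lo=2,mid=2 → [7, 1, 12, 9, 11, 13, 10]
arr[mid]=12>9: swap arr[2],arr[3]; hi=2 → [7, 1, 9, 12, 11, 13, 10]
arr[mid]=9=9: mid=3
end: lo=2, hi=2; arr = [7, 1, 9, 12, 11, 13, 10]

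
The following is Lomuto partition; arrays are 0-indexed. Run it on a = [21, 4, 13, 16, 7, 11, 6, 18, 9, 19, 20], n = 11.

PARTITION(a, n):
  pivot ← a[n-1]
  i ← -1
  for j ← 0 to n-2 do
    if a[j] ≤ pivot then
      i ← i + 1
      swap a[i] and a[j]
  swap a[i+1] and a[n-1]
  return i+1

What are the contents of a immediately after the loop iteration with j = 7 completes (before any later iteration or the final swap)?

pivot = a[10] = 20; i = -1
j=0: a[0]=21 > 20 → no swap
j=1: a[1]=4 ≤ 20 → i=0, swap a[0],a[1] → [4, 21, 13, 16, 7, 11, 6, 18, 9, 19, 20]
j=2: a[2]=13 ≤ 20 → i=1, swap a[1],a[2] → [4, 13, 21, 16, 7, 11, 6, 18, 9, 19, 20]
j=3: a[3]=16 ≤ 20 → i=2, swap a[2],a[3] → [4, 13, 16, 21, 7, 11, 6, 18, 9, 19, 20]
j=4: a[4]=7 ≤ 20 → i=3, swap a[3],a[4] → [4, 13, 16, 7, 21, 11, 6, 18, 9, 19, 20]
j=5: a[5]=11 ≤ 20 → i=4, swap a[4],a[5] → [4, 13, 16, 7, 11, 21, 6, 18, 9, 19, 20]
j=6: a[6]=6 ≤ 20 → i=5, swap a[5],a[6] → [4, 13, 16, 7, 11, 6, 21, 18, 9, 19, 20]
j=7: a[7]=18 ≤ 20 → i=6, swap a[6],a[7] → [4, 13, 16, 7, 11, 6, 18, 21, 9, 19, 20]
(after j=7) a = [4, 13, 16, 7, 11, 6, 18, 21, 9, 19, 20]

[4, 13, 16, 7, 11, 6, 18, 21, 9, 19, 20]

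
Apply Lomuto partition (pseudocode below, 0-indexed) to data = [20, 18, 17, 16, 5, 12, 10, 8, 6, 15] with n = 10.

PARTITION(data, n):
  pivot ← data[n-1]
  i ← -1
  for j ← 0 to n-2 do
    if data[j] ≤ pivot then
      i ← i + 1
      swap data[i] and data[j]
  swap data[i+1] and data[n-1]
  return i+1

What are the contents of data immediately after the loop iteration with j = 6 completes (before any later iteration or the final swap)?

[5, 12, 10, 16, 20, 18, 17, 8, 6, 15]

pivot = data[9] = 15; i = -1
j=0: data[0]=20 > 15 → no swap
j=1: data[1]=18 > 15 → no swap
j=2: data[2]=17 > 15 → no swap
j=3: data[3]=16 > 15 → no swap
j=4: data[4]=5 ≤ 15 → i=0, swap data[0],data[4] → [5, 18, 17, 16, 20, 12, 10, 8, 6, 15]
j=5: data[5]=12 ≤ 15 → i=1, swap data[1],data[5] → [5, 12, 17, 16, 20, 18, 10, 8, 6, 15]
j=6: data[6]=10 ≤ 15 → i=2, swap data[2],data[6] → [5, 12, 10, 16, 20, 18, 17, 8, 6, 15]
(after j=6) data = [5, 12, 10, 16, 20, 18, 17, 8, 6, 15]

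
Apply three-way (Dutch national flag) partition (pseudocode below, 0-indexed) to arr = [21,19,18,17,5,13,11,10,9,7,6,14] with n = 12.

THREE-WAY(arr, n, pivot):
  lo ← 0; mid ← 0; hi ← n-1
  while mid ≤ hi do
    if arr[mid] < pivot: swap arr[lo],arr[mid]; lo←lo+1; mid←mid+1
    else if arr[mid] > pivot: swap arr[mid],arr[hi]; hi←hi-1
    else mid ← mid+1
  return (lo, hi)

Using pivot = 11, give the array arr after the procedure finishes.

[6,7,9,10,5,11,13,17,18,19,14,21]

pivot = 11; lo=0, mid=0, hi=11
arr[mid]=21>11: swap arr[0],arr[11]; hi=10 → [14,19,18,17,5,13,11,10,9,7,6,21]
arr[mid]=14>11: swap arr[0],arr[10]; hi=9 → [6,19,18,17,5,13,11,10,9,7,14,21]
arr[mid]=6<11: swap arr[0],arr[0]; lo=1,mid=1 → [6,19,18,17,5,13,11,10,9,7,14,21]
arr[mid]=19>11: swap arr[1],arr[9]; hi=8 → [6,7,18,17,5,13,11,10,9,19,14,21]
arr[mid]=7<11: swap arr[1],arr[1]; lo=2,mid=2 → [6,7,18,17,5,13,11,10,9,19,14,21]
arr[mid]=18>11: swap arr[2],arr[8]; hi=7 → [6,7,9,17,5,13,11,10,18,19,14,21]
arr[mid]=9<11: swap arr[2],arr[2]; lo=3,mid=3 → [6,7,9,17,5,13,11,10,18,19,14,21]
arr[mid]=17>11: swap arr[3],arr[7]; hi=6 → [6,7,9,10,5,13,11,17,18,19,14,21]
arr[mid]=10<11: swap arr[3],arr[3]; lo=4,mid=4 → [6,7,9,10,5,13,11,17,18,19,14,21]
arr[mid]=5<11: swap arr[4],arr[4]; lo=5,mid=5 → [6,7,9,10,5,13,11,17,18,19,14,21]
arr[mid]=13>11: swap arr[5],arr[6]; hi=5 → [6,7,9,10,5,11,13,17,18,19,14,21]
arr[mid]=11=11: mid=6
end: lo=5, hi=5; arr = [6,7,9,10,5,11,13,17,18,19,14,21]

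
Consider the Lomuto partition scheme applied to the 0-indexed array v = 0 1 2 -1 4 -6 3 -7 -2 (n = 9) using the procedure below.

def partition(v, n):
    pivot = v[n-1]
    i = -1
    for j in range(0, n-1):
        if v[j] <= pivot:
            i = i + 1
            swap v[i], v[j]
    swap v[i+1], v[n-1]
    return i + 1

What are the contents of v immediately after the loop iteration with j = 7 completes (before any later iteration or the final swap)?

-6 -7 2 -1 4 0 3 1 -2

pivot = v[8] = -2; i = -1
j=0: v[0]=0 > -2 → no swap
j=1: v[1]=1 > -2 → no swap
j=2: v[2]=2 > -2 → no swap
j=3: v[3]=-1 > -2 → no swap
j=4: v[4]=4 > -2 → no swap
j=5: v[5]=-6 ≤ -2 → i=0, swap v[0],v[5] → -6 1 2 -1 4 0 3 -7 -2
j=6: v[6]=3 > -2 → no swap
j=7: v[7]=-7 ≤ -2 → i=1, swap v[1],v[7] → -6 -7 2 -1 4 0 3 1 -2
(after j=7) v = -6 -7 2 -1 4 0 3 1 -2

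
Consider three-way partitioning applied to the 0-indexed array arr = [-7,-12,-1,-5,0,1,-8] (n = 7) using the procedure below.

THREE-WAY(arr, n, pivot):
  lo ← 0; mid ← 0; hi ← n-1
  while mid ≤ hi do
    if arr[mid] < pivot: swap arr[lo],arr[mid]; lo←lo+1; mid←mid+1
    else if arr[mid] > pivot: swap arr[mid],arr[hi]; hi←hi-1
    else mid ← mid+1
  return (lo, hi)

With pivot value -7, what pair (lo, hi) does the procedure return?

(2, 2)

pivot = -7; lo=0, mid=0, hi=6
arr[mid]=-7=-7: mid=1
arr[mid]=-12<-7: swap arr[0],arr[1]; lo=1,mid=2 → [-12,-7,-1,-5,0,1,-8]
arr[mid]=-1>-7: swap arr[2],arr[6]; hi=5 → [-12,-7,-8,-5,0,1,-1]
arr[mid]=-8<-7: swap arr[1],arr[2]; lo=2,mid=3 → [-12,-8,-7,-5,0,1,-1]
arr[mid]=-5>-7: swap arr[3],arr[5]; hi=4 → [-12,-8,-7,1,0,-5,-1]
arr[mid]=1>-7: swap arr[3],arr[4]; hi=3 → [-12,-8,-7,0,1,-5,-1]
arr[mid]=0>-7: swap arr[3],arr[3]; hi=2 → [-12,-8,-7,0,1,-5,-1]
end: lo=2, hi=2; arr = [-12,-8,-7,0,1,-5,-1]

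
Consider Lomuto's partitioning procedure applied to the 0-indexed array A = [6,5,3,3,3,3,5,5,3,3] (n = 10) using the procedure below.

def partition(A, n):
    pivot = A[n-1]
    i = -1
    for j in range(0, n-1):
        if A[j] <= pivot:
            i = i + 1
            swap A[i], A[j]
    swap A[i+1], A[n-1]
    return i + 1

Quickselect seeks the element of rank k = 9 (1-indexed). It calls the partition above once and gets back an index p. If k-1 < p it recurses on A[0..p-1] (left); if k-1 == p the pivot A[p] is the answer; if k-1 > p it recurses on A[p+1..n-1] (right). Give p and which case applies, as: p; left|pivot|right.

5; right

pivot = A[9] = 3; i = -1
j=0: A[0]=6 > 3 → no swap
j=1: A[1]=5 > 3 → no swap
j=2: A[2]=3 ≤ 3 → i=0, swap A[0],A[2] → [3,5,6,3,3,3,5,5,3,3]
j=3: A[3]=3 ≤ 3 → i=1, swap A[1],A[3] → [3,3,6,5,3,3,5,5,3,3]
j=4: A[4]=3 ≤ 3 → i=2, swap A[2],A[4] → [3,3,3,5,6,3,5,5,3,3]
j=5: A[5]=3 ≤ 3 → i=3, swap A[3],A[5] → [3,3,3,3,6,5,5,5,3,3]
j=6: A[6]=5 > 3 → no swap
j=7: A[7]=5 > 3 → no swap
j=8: A[8]=3 ≤ 3 → i=4, swap A[4],A[8] → [3,3,3,3,3,5,5,5,6,3]
final swap A[5],A[9] → [3,3,3,3,3,3,5,5,6,5]; return 5
p = 5; k-1 = 8 > 5 ⇒ right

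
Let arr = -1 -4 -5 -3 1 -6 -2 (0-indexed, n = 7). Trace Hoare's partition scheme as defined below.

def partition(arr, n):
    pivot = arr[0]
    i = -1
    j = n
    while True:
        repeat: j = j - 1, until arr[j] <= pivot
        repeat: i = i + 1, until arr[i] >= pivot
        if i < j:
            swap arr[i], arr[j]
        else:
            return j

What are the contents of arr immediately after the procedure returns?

pivot = arr[0] = -1; i = -1, j = 7
j→6 (arr[6]=-2≤-1), i→0 (arr[0]=-1≥-1); i<j, swap → -2 -4 -5 -3 1 -6 -1
j→5 (arr[5]=-6≤-1), i→4 (arr[4]=1≥-1); i<j, swap → -2 -4 -5 -3 -6 1 -1
j→4, i→5; i≥j, return j=4. arr = -2 -4 -5 -3 -6 1 -1

-2 -4 -5 -3 -6 1 -1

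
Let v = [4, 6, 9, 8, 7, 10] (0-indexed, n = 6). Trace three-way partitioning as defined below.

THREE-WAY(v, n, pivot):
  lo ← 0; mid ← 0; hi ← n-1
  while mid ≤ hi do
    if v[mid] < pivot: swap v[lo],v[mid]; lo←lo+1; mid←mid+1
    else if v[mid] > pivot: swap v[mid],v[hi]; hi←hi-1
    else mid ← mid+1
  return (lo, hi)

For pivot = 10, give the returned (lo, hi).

lo=0 mid=0 hi=5
4<10: swap(0,0), lo=1 mid=1 ⇒ [4, 6, 9, 8, 7, 10]
6<10: swap(1,1), lo=2 mid=2 ⇒ [4, 6, 9, 8, 7, 10]
9<10: swap(2,2), lo=3 mid=3 ⇒ [4, 6, 9, 8, 7, 10]
8<10: swap(3,3), lo=4 mid=4 ⇒ [4, 6, 9, 8, 7, 10]
7<10: swap(4,4), lo=5 mid=5 ⇒ [4, 6, 9, 8, 7, 10]
10=10: mid=6
done. lo=5 hi=5; v=[4, 6, 9, 8, 7, 10]

(5, 5)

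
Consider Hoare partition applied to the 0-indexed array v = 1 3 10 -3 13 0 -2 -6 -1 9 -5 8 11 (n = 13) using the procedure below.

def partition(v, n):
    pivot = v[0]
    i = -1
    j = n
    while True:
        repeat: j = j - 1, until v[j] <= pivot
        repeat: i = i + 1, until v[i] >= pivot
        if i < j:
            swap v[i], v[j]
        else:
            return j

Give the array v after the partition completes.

pivot = v[0] = 1; i = -1, j = 13
j→10 (v[10]=-5≤1), i→0 (v[0]=1≥1); i<j, swap → -5 3 10 -3 13 0 -2 -6 -1 9 1 8 11
j→8 (v[8]=-1≤1), i→1 (v[1]=3≥1); i<j, swap → -5 -1 10 -3 13 0 -2 -6 3 9 1 8 11
j→7 (v[7]=-6≤1), i→2 (v[2]=10≥1); i<j, swap → -5 -1 -6 -3 13 0 -2 10 3 9 1 8 11
j→6 (v[6]=-2≤1), i→4 (v[4]=13≥1); i<j, swap → -5 -1 -6 -3 -2 0 13 10 3 9 1 8 11
j→5, i→6; i≥j, return j=5. v = -5 -1 -6 -3 -2 0 13 10 3 9 1 8 11

-5 -1 -6 -3 -2 0 13 10 3 9 1 8 11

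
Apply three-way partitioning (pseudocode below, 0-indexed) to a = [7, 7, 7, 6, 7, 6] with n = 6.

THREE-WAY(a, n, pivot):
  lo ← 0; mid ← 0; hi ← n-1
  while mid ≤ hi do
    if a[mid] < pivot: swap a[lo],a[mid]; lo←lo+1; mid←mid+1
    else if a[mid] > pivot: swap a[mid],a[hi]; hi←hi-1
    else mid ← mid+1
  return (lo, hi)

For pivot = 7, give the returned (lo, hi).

lo=0 mid=0 hi=5
7=7: mid=1
7=7: mid=2
7=7: mid=3
6<7: swap(0,3), lo=1 mid=4 ⇒ [6, 7, 7, 7, 7, 6]
7=7: mid=5
6<7: swap(1,5), lo=2 mid=6 ⇒ [6, 6, 7, 7, 7, 7]
done. lo=2 hi=5; a=[6, 6, 7, 7, 7, 7]

(2, 5)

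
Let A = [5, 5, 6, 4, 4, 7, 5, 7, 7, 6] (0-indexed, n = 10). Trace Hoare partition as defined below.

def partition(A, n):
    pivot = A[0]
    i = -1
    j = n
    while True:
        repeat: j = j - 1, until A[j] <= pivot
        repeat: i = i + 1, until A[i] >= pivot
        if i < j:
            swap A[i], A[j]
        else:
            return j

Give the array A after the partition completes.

pivot=5
j stops at 6 (5), i stops at 0 (5); swap ⇒ [5, 5, 6, 4, 4, 7, 5, 7, 7, 6]
j stops at 4 (4), i stops at 1 (5); swap ⇒ [5, 4, 6, 4, 5, 7, 5, 7, 7, 6]
j stops at 3 (4), i stops at 2 (6); swap ⇒ [5, 4, 4, 6, 5, 7, 5, 7, 7, 6]
j stops at 2, i stops at 3; i≥j ⇒ return 2. A=[5, 4, 4, 6, 5, 7, 5, 7, 7, 6]

[5, 4, 4, 6, 5, 7, 5, 7, 7, 6]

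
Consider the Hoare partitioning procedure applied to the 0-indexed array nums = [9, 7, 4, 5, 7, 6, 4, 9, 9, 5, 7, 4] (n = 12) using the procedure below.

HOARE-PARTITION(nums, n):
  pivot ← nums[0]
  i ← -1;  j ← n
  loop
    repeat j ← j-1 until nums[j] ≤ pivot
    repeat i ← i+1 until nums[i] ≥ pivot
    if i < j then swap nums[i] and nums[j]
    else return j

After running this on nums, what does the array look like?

pivot = nums[0] = 9; i = -1, j = 12
j→11 (nums[11]=4≤9), i→0 (nums[0]=9≥9); i<j, swap → [4, 7, 4, 5, 7, 6, 4, 9, 9, 5, 7, 9]
j→10 (nums[10]=7≤9), i→7 (nums[7]=9≥9); i<j, swap → [4, 7, 4, 5, 7, 6, 4, 7, 9, 5, 9, 9]
j→9 (nums[9]=5≤9), i→8 (nums[8]=9≥9); i<j, swap → [4, 7, 4, 5, 7, 6, 4, 7, 5, 9, 9, 9]
j→8, i→9; i≥j, return j=8. nums = [4, 7, 4, 5, 7, 6, 4, 7, 5, 9, 9, 9]

[4, 7, 4, 5, 7, 6, 4, 7, 5, 9, 9, 9]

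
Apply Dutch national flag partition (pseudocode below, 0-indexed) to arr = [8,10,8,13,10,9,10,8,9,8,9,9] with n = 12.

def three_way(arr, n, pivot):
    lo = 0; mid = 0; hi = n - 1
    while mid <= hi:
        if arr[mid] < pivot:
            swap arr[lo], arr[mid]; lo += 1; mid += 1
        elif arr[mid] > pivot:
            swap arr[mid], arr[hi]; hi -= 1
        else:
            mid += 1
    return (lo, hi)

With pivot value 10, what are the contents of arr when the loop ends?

[8,8,9,9,8,9,8,9,10,10,10,13]

pivot = 10; lo=0, mid=0, hi=11
arr[mid]=8<10: swap arr[0],arr[0]; lo=1,mid=1 → [8,10,8,13,10,9,10,8,9,8,9,9]
arr[mid]=10=10: mid=2
arr[mid]=8<10: swap arr[1],arr[2]; lo=2,mid=3 → [8,8,10,13,10,9,10,8,9,8,9,9]
arr[mid]=13>10: swap arr[3],arr[11]; hi=10 → [8,8,10,9,10,9,10,8,9,8,9,13]
arr[mid]=9<10: swap arr[2],arr[3]; lo=3,mid=4 → [8,8,9,10,10,9,10,8,9,8,9,13]
arr[mid]=10=10: mid=5
arr[mid]=9<10: swap arr[3],arr[5]; lo=4,mid=6 → [8,8,9,9,10,10,10,8,9,8,9,13]
arr[mid]=10=10: mid=7
arr[mid]=8<10: swap arr[4],arr[7]; lo=5,mid=8 → [8,8,9,9,8,10,10,10,9,8,9,13]
arr[mid]=9<10: swap arr[5],arr[8]; lo=6,mid=9 → [8,8,9,9,8,9,10,10,10,8,9,13]
arr[mid]=8<10: swap arr[6],arr[9]; lo=7,mid=10 → [8,8,9,9,8,9,8,10,10,10,9,13]
arr[mid]=9<10: swap arr[7],arr[10]; lo=8,mid=11 → [8,8,9,9,8,9,8,9,10,10,10,13]
end: lo=8, hi=10; arr = [8,8,9,9,8,9,8,9,10,10,10,13]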